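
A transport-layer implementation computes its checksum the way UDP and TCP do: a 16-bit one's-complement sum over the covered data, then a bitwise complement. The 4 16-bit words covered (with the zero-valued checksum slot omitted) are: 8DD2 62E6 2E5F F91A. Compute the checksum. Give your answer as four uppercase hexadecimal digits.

E7CC

One's-complement addition (fold any carry out of bit 15 back into bit 0):
  0x8DD2 + 0x62E6 = 0x0F0B8
  0xF0B8 + 0x2E5F = 0x11F17 → wrap carry → 0x1F18
  0x1F18 + 0xF91A = 0x11832 → wrap carry → 0x1833
One's-complement sum = 0x1833.
Checksum = ~0x1833 & 0xFFFF = 0xE7CC.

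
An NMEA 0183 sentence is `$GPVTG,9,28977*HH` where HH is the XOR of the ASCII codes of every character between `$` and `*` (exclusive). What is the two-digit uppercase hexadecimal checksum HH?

XOR the ASCII codes of the payload characters:
  'G' = 0x47 → acc = 0x47
  'P' = 0x50 → acc = 0x17
  'V' = 0x56 → acc = 0x41
  'T' = 0x54 → acc = 0x15
  'G' = 0x47 → acc = 0x52
  ',' = 0x2C → acc = 0x7E
  '9' = 0x39 → acc = 0x47
  ',' = 0x2C → acc = 0x6B
  '2' = 0x32 → acc = 0x59
  '8' = 0x38 → acc = 0x61
  '9' = 0x39 → acc = 0x58
  '7' = 0x37 → acc = 0x6F
  '7' = 0x37 → acc = 0x58
Checksum = 0x58.

58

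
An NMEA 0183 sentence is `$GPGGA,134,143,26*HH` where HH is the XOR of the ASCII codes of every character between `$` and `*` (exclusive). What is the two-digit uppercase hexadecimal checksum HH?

7E

XOR the ASCII codes of the payload characters:
  'G' = 0x47 → acc = 0x47
  'P' = 0x50 → acc = 0x17
  'G' = 0x47 → acc = 0x50
  'G' = 0x47 → acc = 0x17
  'A' = 0x41 → acc = 0x56
  ',' = 0x2C → acc = 0x7A
  '1' = 0x31 → acc = 0x4B
  '3' = 0x33 → acc = 0x78
  '4' = 0x34 → acc = 0x4C
  ',' = 0x2C → acc = 0x60
  '1' = 0x31 → acc = 0x51
  '4' = 0x34 → acc = 0x65
  '3' = 0x33 → acc = 0x56
  ',' = 0x2C → acc = 0x7A
  '2' = 0x32 → acc = 0x48
  '6' = 0x36 → acc = 0x7E
Checksum = 0x7E.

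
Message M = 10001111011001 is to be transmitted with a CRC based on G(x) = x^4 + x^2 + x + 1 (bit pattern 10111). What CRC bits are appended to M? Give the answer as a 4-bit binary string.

0110

Append 4 zeros: 100011110110010000. Divide by 10111 (XOR where the leading bit is 1):
  pos 0: 10001 XOR 10111 = 00110
  pos 2: 11011 XOR 10111 = 01100
  pos 3: 11001 XOR 10111 = 01110
  pos 4: 11100 XOR 10111 = 01011
  pos 5: 10111 XOR 10111 = 00000
  pos 10: 10010 XOR 10111 = 00101
  pos 12: 10100 XOR 10111 = 00011
Remainder (last 4 bits) = 0110. This is the CRC / FCS.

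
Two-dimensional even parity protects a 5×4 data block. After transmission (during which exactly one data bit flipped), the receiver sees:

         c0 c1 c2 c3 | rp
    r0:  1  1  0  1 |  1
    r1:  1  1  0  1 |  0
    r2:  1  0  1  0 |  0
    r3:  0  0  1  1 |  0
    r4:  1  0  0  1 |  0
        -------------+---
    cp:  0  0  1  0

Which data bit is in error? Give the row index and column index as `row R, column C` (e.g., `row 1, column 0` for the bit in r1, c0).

row 1, column 2

Recompute each row's even parity and compare to rp:
  r0: data parity 1, sent rp 1 → ok
  r1: data parity 1, sent rp 0 → mismatch
  r2: data parity 0, sent rp 0 → ok
  r3: data parity 0, sent rp 0 → ok
  r4: data parity 0, sent rp 0 → ok
Recompute each column's even parity and compare to cp:
  c0: data parity 0, sent cp 0 → ok
  c1: data parity 0, sent cp 0 → ok
  c2: data parity 0, sent cp 1 → mismatch
  c3: data parity 0, sent cp 0 → ok
Exactly one row (r1) and one column (c2) fail → the flipped bit is at their intersection.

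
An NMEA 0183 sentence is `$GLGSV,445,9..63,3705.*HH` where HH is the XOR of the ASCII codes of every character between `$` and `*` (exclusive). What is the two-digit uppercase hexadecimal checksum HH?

43

XOR the ASCII codes of the payload characters:
  'G' = 0x47 → acc = 0x47
  'L' = 0x4C → acc = 0x0B
  'G' = 0x47 → acc = 0x4C
  'S' = 0x53 → acc = 0x1F
  'V' = 0x56 → acc = 0x49
  ',' = 0x2C → acc = 0x65
  '4' = 0x34 → acc = 0x51
  '4' = 0x34 → acc = 0x65
  '5' = 0x35 → acc = 0x50
  ',' = 0x2C → acc = 0x7C
  '9' = 0x39 → acc = 0x45
  '.' = 0x2E → acc = 0x6B
  '.' = 0x2E → acc = 0x45
  '6' = 0x36 → acc = 0x73
  '3' = 0x33 → acc = 0x40
  ',' = 0x2C → acc = 0x6C
  '3' = 0x33 → acc = 0x5F
  '7' = 0x37 → acc = 0x68
  '0' = 0x30 → acc = 0x58
  '5' = 0x35 → acc = 0x6D
  '.' = 0x2E → acc = 0x43
Checksum = 0x43.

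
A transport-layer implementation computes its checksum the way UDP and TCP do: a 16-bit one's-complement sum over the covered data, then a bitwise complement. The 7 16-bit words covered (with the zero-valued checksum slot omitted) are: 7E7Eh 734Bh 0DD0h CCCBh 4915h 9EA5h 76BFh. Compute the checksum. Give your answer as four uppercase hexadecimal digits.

D51F

One's-complement addition (fold any carry out of bit 15 back into bit 0):
  0x7E7E + 0x734B = 0x0F1C9
  0xF1C9 + 0x0DD0 = 0x0FF99
  0xFF99 + 0xCCCB = 0x1CC64 → wrap carry → 0xCC65
  0xCC65 + 0x4915 = 0x1157A → wrap carry → 0x157B
  0x157B + 0x9EA5 = 0x0B420
  0xB420 + 0x76BF = 0x12ADF → wrap carry → 0x2AE0
One's-complement sum = 0x2AE0.
Checksum = ~0x2AE0 & 0xFFFF = 0xD51F.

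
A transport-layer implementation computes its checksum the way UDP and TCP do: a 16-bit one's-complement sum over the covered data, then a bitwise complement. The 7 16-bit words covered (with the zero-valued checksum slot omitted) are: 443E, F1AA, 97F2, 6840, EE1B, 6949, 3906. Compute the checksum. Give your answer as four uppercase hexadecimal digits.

One's-complement addition (fold any carry out of bit 15 back into bit 0):
  0x443E + 0xF1AA = 0x135E8 → wrap carry → 0x35E9
  0x35E9 + 0x97F2 = 0x0CDDB
  0xCDDB + 0x6840 = 0x1361B → wrap carry → 0x361C
  0x361C + 0xEE1B = 0x12437 → wrap carry → 0x2438
  0x2438 + 0x6949 = 0x08D81
  0x8D81 + 0x3906 = 0x0C687
One's-complement sum = 0xC687.
Checksum = ~0xC687 & 0xFFFF = 0x3978.

3978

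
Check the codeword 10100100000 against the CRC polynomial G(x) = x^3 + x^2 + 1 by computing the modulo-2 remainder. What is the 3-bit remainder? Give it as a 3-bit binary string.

Modulo-2 division of 10100100000 by 1101:
  pos 0: 1010 XOR 1101 = 0111
  pos 1: 1110 XOR 1101 = 0011
  pos 3: 1110 XOR 1101 = 0011
  pos 5: 1100 XOR 1101 = 0001
Remainder = 100 (nonzero — an error is detected).

100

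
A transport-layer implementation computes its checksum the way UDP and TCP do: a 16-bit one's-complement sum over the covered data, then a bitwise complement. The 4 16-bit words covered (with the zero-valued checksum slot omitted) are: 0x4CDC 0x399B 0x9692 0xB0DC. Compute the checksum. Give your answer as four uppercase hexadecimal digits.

One's-complement addition (fold any carry out of bit 15 back into bit 0):
  0x4CDC + 0x399B = 0x08677
  0x8677 + 0x9692 = 0x11D09 → wrap carry → 0x1D0A
  0x1D0A + 0xB0DC = 0x0CDE6
One's-complement sum = 0xCDE6.
Checksum = ~0xCDE6 & 0xFFFF = 0x3219.

3219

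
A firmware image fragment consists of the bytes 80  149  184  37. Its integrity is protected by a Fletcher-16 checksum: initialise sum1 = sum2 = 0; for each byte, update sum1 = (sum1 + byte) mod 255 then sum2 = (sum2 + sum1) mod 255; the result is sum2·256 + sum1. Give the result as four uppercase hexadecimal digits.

98C3

Running sums (mod 255):
  after byte 0 (80): sum1=80, sum2=80
  after byte 1 (149): sum1=229, sum2=54
  after byte 2 (184): sum1=158, sum2=212
  after byte 3 (37): sum1=195, sum2=152
Checksum = sum2·256 + sum1 = 152·256 + 195 = 39107 = 0x98C3.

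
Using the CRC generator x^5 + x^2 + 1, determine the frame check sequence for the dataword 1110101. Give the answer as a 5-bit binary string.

Append 5 zeros: 111010100000. Divide by 100101 (XOR where the leading bit is 1):
  pos 0: 111010 XOR 100101 = 011111
  pos 1: 111111 XOR 100101 = 011010
  pos 2: 110100 XOR 100101 = 010001
  pos 3: 100010 XOR 100101 = 000111
  pos 6: 111000 XOR 100101 = 011101
Remainder (last 5 bits) = 11101. This is the CRC / FCS.

11101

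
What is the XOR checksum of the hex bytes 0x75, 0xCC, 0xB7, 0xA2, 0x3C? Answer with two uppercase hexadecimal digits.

XOR the bytes together:
  start with 0x75
  0x75 ⊕ 0xCC = 0xB9
  0xB9 ⊕ 0xB7 = 0x0E
  0x0E ⊕ 0xA2 = 0xAC
  0xAC ⊕ 0x3C = 0x90

90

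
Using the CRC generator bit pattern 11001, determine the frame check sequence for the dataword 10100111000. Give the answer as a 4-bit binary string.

0011

Append 4 zeros: 101001110000000. Divide by 11001 (XOR where the leading bit is 1):
  pos 0: 10100 XOR 11001 = 01101
  pos 1: 11011 XOR 11001 = 00010
  pos 4: 10110 XOR 11001 = 01111
  pos 5: 11110 XOR 11001 = 00111
  pos 7: 11100 XOR 11001 = 00101
  pos 9: 10100 XOR 11001 = 01101
  pos 10: 11010 XOR 11001 = 00011
Remainder (last 4 bits) = 0011. This is the CRC / FCS.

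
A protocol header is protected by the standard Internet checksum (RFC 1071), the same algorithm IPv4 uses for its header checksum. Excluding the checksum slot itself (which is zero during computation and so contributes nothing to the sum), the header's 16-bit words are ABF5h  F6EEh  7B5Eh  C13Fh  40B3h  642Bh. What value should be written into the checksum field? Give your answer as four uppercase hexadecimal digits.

7B9E

One's-complement addition (fold any carry out of bit 15 back into bit 0):
  0xABF5 + 0xF6EE = 0x1A2E3 → wrap carry → 0xA2E4
  0xA2E4 + 0x7B5E = 0x11E42 → wrap carry → 0x1E43
  0x1E43 + 0xC13F = 0x0DF82
  0xDF82 + 0x40B3 = 0x12035 → wrap carry → 0x2036
  0x2036 + 0x642B = 0x08461
One's-complement sum = 0x8461.
Checksum = ~0x8461 & 0xFFFF = 0x7B9E.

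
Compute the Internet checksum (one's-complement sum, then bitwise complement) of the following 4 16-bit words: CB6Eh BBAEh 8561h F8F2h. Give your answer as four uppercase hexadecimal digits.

FA8D

One's-complement addition (fold any carry out of bit 15 back into bit 0):
  0xCB6E + 0xBBAE = 0x1871C → wrap carry → 0x871D
  0x871D + 0x8561 = 0x10C7E → wrap carry → 0x0C7F
  0x0C7F + 0xF8F2 = 0x10571 → wrap carry → 0x0572
One's-complement sum = 0x0572.
Checksum = ~0x0572 & 0xFFFF = 0xFA8D.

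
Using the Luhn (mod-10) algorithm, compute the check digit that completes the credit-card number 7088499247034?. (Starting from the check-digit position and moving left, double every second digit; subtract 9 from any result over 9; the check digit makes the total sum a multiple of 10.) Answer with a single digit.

6

Partial digits right→left: 4 3 0 7 4 2 9 9 4 8 8 0 7
Double every second digit counting from the check-digit position (so the 1st, 3rd, 5th, ... of the partial from the right).
  doubled (with −9 where >9): 8 0 8 9 8 7 5 → sum 45
  kept as-is: 3 7 2 9 8 0 → sum 29
Total = 45 + 29 = 74.
Check digit = (10 − (74 mod 10)) mod 10 = 6.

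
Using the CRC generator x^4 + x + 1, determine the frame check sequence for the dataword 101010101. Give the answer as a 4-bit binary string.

0010

Append 4 zeros: 1010101010000. Divide by 10011 (XOR where the leading bit is 1):
  pos 0: 10101 XOR 10011 = 00110
  pos 2: 11001 XOR 10011 = 01010
  pos 3: 10100 XOR 10011 = 00111
  pos 5: 11110 XOR 10011 = 01101
  pos 6: 11010 XOR 10011 = 01001
  pos 7: 10010 XOR 10011 = 00001
Remainder (last 4 bits) = 0010. This is the CRC / FCS.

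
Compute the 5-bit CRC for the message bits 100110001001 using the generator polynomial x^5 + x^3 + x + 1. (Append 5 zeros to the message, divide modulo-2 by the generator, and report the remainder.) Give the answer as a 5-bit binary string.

Append 5 zeros: 10011000100100000. Divide by 101011 (XOR where the leading bit is 1):
  pos 0: 100110 XOR 101011 = 001101
  pos 2: 110100 XOR 101011 = 011111
  pos 3: 111111 XOR 101011 = 010100
  pos 4: 101000 XOR 101011 = 000011
  pos 8: 110100 XOR 101011 = 011111
  pos 9: 111110 XOR 101011 = 010101
  pos 10: 101010 XOR 101011 = 000001
Remainder (last 5 bits) = 00010. This is the CRC / FCS.

00010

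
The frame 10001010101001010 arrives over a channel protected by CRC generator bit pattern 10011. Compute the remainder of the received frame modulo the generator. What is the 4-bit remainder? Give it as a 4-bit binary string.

1001

Modulo-2 division of 10001010101001010 by 10011:
  pos 0: 10001 XOR 10011 = 00010
  pos 3: 10010 XOR 10011 = 00001
  pos 7: 11010 XOR 10011 = 01001
  pos 8: 10010 XOR 10011 = 00001
  pos 12: 11010 XOR 10011 = 01001
Remainder = 1001 (nonzero — an error is detected).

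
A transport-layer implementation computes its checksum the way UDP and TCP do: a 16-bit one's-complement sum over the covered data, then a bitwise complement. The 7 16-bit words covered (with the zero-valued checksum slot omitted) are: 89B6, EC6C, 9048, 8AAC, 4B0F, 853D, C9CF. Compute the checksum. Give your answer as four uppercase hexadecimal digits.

One's-complement addition (fold any carry out of bit 15 back into bit 0):
  0x89B6 + 0xEC6C = 0x17622 → wrap carry → 0x7623
  0x7623 + 0x9048 = 0x1066B → wrap carry → 0x066C
  0x066C + 0x8AAC = 0x09118
  0x9118 + 0x4B0F = 0x0DC27
  0xDC27 + 0x853D = 0x16164 → wrap carry → 0x6165
  0x6165 + 0xC9CF = 0x12B34 → wrap carry → 0x2B35
One's-complement sum = 0x2B35.
Checksum = ~0x2B35 & 0xFFFF = 0xD4CA.

D4CA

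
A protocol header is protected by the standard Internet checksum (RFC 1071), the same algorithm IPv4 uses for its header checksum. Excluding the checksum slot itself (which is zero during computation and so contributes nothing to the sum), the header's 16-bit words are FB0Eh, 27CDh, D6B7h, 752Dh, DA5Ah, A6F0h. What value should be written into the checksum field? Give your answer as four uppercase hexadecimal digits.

0FF3

One's-complement addition (fold any carry out of bit 15 back into bit 0):
  0xFB0E + 0x27CD = 0x122DB → wrap carry → 0x22DC
  0x22DC + 0xD6B7 = 0x0F993
  0xF993 + 0x752D = 0x16EC0 → wrap carry → 0x6EC1
  0x6EC1 + 0xDA5A = 0x1491B → wrap carry → 0x491C
  0x491C + 0xA6F0 = 0x0F00C
One's-complement sum = 0xF00C.
Checksum = ~0xF00C & 0xFFFF = 0x0FF3.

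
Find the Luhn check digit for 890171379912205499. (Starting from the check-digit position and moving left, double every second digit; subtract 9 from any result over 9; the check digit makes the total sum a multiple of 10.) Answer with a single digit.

Partial digits right→left: 9 9 4 5 0 2 2 1 9 9 7 3 1 7 1 0 9 8
Double every second digit counting from the check-digit position (so the 1st, 3rd, 5th, ... of the partial from the right).
  doubled (with −9 where >9): 9 8 0 4 9 5 2 2 9 → sum 48
  kept as-is: 9 5 2 1 9 3 7 0 8 → sum 44
Total = 48 + 44 = 92.
Check digit = (10 − (92 mod 10)) mod 10 = 8.

8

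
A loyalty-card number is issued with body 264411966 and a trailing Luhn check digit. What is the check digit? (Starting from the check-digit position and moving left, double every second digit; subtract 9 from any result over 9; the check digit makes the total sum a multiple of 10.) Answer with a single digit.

Partial digits right→left: 6 6 9 1 1 4 4 6 2
Double every second digit counting from the check-digit position (so the 1st, 3rd, 5th, ... of the partial from the right).
  doubled (with −9 where >9): 3 9 2 8 4 → sum 26
  kept as-is: 6 1 4 6 → sum 17
Total = 26 + 17 = 43.
Check digit = (10 − (43 mod 10)) mod 10 = 7.

7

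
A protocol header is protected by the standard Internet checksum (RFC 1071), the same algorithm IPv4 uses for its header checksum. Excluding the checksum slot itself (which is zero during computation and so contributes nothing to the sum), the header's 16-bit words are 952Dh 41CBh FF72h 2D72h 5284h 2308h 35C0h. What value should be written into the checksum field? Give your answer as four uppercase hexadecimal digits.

One's-complement addition (fold any carry out of bit 15 back into bit 0):
  0x952D + 0x41CB = 0x0D6F8
  0xD6F8 + 0xFF72 = 0x1D66A → wrap carry → 0xD66B
  0xD66B + 0x2D72 = 0x103DD → wrap carry → 0x03DE
  0x03DE + 0x5284 = 0x05662
  0x5662 + 0x2308 = 0x0796A
  0x796A + 0x35C0 = 0x0AF2A
One's-complement sum = 0xAF2A.
Checksum = ~0xAF2A & 0xFFFF = 0x50D5.

50D5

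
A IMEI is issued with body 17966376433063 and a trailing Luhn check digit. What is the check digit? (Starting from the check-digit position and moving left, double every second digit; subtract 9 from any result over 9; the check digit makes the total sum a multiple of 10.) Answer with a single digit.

Partial digits right→left: 3 6 0 3 3 4 6 7 3 6 6 9 7 1
Double every second digit counting from the check-digit position (so the 1st, 3rd, 5th, ... of the partial from the right).
  doubled (with −9 where >9): 6 0 6 3 6 3 5 → sum 29
  kept as-is: 6 3 4 7 6 9 1 → sum 36
Total = 29 + 36 = 65.
Check digit = (10 − (65 mod 10)) mod 10 = 5.

5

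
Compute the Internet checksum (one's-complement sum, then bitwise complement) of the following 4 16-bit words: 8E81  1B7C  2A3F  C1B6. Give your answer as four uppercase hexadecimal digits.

One's-complement addition (fold any carry out of bit 15 back into bit 0):
  0x8E81 + 0x1B7C = 0x0A9FD
  0xA9FD + 0x2A3F = 0x0D43C
  0xD43C + 0xC1B6 = 0x195F2 → wrap carry → 0x95F3
One's-complement sum = 0x95F3.
Checksum = ~0x95F3 & 0xFFFF = 0x6A0C.

6A0C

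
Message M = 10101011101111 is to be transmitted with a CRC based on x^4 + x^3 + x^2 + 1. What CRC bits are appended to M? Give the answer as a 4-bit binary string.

0000

Append 4 zeros: 101010111011110000. Divide by 11101 (XOR where the leading bit is 1):
  pos 0: 10101 XOR 11101 = 01000
  pos 1: 10000 XOR 11101 = 01101
  pos 2: 11011 XOR 11101 = 00110
  pos 4: 11011 XOR 11101 = 00110
  pos 6: 11001 XOR 11101 = 00100
  pos 8: 10011 XOR 11101 = 01110
  pos 9: 11101 XOR 11101 = 00000
Remainder (last 4 bits) = 0000. This is the CRC / FCS.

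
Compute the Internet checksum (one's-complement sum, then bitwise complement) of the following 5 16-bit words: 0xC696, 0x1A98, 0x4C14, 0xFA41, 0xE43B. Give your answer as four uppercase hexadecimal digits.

F43E

One's-complement addition (fold any carry out of bit 15 back into bit 0):
  0xC696 + 0x1A98 = 0x0E12E
  0xE12E + 0x4C14 = 0x12D42 → wrap carry → 0x2D43
  0x2D43 + 0xFA41 = 0x12784 → wrap carry → 0x2785
  0x2785 + 0xE43B = 0x10BC0 → wrap carry → 0x0BC1
One's-complement sum = 0x0BC1.
Checksum = ~0x0BC1 & 0xFFFF = 0xF43E.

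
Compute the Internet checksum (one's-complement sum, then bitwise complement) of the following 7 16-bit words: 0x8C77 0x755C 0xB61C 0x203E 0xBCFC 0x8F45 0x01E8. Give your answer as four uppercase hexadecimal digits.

One's-complement addition (fold any carry out of bit 15 back into bit 0):
  0x8C77 + 0x755C = 0x101D3 → wrap carry → 0x01D4
  0x01D4 + 0xB61C = 0x0B7F0
  0xB7F0 + 0x203E = 0x0D82E
  0xD82E + 0xBCFC = 0x1952A → wrap carry → 0x952B
  0x952B + 0x8F45 = 0x12470 → wrap carry → 0x2471
  0x2471 + 0x01E8 = 0x02659
One's-complement sum = 0x2659.
Checksum = ~0x2659 & 0xFFFF = 0xD9A6.

D9A6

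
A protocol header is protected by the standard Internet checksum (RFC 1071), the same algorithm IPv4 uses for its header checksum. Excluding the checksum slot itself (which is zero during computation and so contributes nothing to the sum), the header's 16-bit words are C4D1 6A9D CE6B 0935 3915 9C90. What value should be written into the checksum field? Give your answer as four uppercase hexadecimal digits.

One's-complement addition (fold any carry out of bit 15 back into bit 0):
  0xC4D1 + 0x6A9D = 0x12F6E → wrap carry → 0x2F6F
  0x2F6F + 0xCE6B = 0x0FDDA
  0xFDDA + 0x0935 = 0x1070F → wrap carry → 0x0710
  0x0710 + 0x3915 = 0x04025
  0x4025 + 0x9C90 = 0x0DCB5
One's-complement sum = 0xDCB5.
Checksum = ~0xDCB5 & 0xFFFF = 0x234A.

234A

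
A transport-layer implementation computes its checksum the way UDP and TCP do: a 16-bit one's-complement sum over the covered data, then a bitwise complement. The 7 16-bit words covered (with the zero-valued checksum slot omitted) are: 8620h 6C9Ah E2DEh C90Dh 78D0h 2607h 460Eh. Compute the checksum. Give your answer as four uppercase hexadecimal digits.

7C72

One's-complement addition (fold any carry out of bit 15 back into bit 0):
  0x8620 + 0x6C9A = 0x0F2BA
  0xF2BA + 0xE2DE = 0x1D598 → wrap carry → 0xD599
  0xD599 + 0xC90D = 0x19EA6 → wrap carry → 0x9EA7
  0x9EA7 + 0x78D0 = 0x11777 → wrap carry → 0x1778
  0x1778 + 0x2607 = 0x03D7F
  0x3D7F + 0x460E = 0x0838D
One's-complement sum = 0x838D.
Checksum = ~0x838D & 0xFFFF = 0x7C72.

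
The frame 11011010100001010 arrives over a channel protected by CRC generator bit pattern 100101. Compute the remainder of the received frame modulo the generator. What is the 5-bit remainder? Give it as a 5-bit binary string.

00000

Modulo-2 division of 11011010100001010 by 100101:
  pos 0: 110110 XOR 100101 = 010011
  pos 1: 100111 XOR 100101 = 000010
  pos 5: 100100 XOR 100101 = 000001
  pos 10: 100101 XOR 100101 = 000000
Remainder = 00000 (zero — the frame passes the CRC check).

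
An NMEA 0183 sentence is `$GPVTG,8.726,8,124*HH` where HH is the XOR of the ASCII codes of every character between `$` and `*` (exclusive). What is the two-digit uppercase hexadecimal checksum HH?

54

XOR the ASCII codes of the payload characters:
  'G' = 0x47 → acc = 0x47
  'P' = 0x50 → acc = 0x17
  'V' = 0x56 → acc = 0x41
  'T' = 0x54 → acc = 0x15
  'G' = 0x47 → acc = 0x52
  ',' = 0x2C → acc = 0x7E
  '8' = 0x38 → acc = 0x46
  '.' = 0x2E → acc = 0x68
  '7' = 0x37 → acc = 0x5F
  '2' = 0x32 → acc = 0x6D
  '6' = 0x36 → acc = 0x5B
  ',' = 0x2C → acc = 0x77
  '8' = 0x38 → acc = 0x4F
  ',' = 0x2C → acc = 0x63
  '1' = 0x31 → acc = 0x52
  '2' = 0x32 → acc = 0x60
  '4' = 0x34 → acc = 0x54
Checksum = 0x54.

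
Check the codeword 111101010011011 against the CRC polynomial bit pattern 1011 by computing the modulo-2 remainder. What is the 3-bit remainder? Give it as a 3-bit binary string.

110

Modulo-2 division of 111101010011011 by 1011:
  pos 0: 1111 XOR 1011 = 0100
  pos 1: 1000 XOR 1011 = 0011
  pos 3: 1110 XOR 1011 = 0101
  pos 4: 1011 XOR 1011 = 0000
  pos 10: 1101 XOR 1011 = 0110
  pos 11: 1101 XOR 1011 = 0110
Remainder = 110 (nonzero — an error is detected).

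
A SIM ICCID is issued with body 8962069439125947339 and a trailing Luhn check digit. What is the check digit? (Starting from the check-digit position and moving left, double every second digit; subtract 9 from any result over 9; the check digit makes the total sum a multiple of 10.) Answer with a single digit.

8

Partial digits right→left: 9 3 3 7 4 9 5 2 1 9 3 4 9 6 0 2 6 9 8
Double every second digit counting from the check-digit position (so the 1st, 3rd, 5th, ... of the partial from the right).
  doubled (with −9 where >9): 9 6 8 1 2 6 9 0 3 7 → sum 51
  kept as-is: 3 7 9 2 9 4 6 2 9 → sum 51
Total = 51 + 51 = 102.
Check digit = (10 − (102 mod 10)) mod 10 = 8.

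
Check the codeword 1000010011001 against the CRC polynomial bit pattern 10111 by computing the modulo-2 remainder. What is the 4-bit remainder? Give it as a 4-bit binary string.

0001

Modulo-2 division of 1000010011001 by 10111:
  pos 0: 10000 XOR 10111 = 00111
  pos 2: 11110 XOR 10111 = 01001
  pos 3: 10010 XOR 10111 = 00101
  pos 5: 10111 XOR 10111 = 00000
Remainder = 0001 (nonzero — an error is detected).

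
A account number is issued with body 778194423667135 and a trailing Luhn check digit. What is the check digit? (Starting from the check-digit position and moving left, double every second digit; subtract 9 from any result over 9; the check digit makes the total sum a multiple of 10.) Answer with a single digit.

Partial digits right→left: 5 3 1 7 6 6 3 2 4 4 9 1 8 7 7
Double every second digit counting from the check-digit position (so the 1st, 3rd, 5th, ... of the partial from the right).
  doubled (with −9 where >9): 1 2 3 6 8 9 7 5 → sum 41
  kept as-is: 3 7 6 2 4 1 7 → sum 30
Total = 41 + 30 = 71.
Check digit = (10 − (71 mod 10)) mod 10 = 9.

9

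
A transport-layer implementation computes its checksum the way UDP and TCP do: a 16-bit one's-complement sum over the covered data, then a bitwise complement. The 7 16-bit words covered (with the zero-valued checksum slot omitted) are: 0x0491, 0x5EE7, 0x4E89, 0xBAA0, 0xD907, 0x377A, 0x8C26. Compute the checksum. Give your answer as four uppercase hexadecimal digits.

One's-complement addition (fold any carry out of bit 15 back into bit 0):
  0x0491 + 0x5EE7 = 0x06378
  0x6378 + 0x4E89 = 0x0B201
  0xB201 + 0xBAA0 = 0x16CA1 → wrap carry → 0x6CA2
  0x6CA2 + 0xD907 = 0x145A9 → wrap carry → 0x45AA
  0x45AA + 0x377A = 0x07D24
  0x7D24 + 0x8C26 = 0x1094A → wrap carry → 0x094B
One's-complement sum = 0x094B.
Checksum = ~0x094B & 0xFFFF = 0xF6B4.

F6B4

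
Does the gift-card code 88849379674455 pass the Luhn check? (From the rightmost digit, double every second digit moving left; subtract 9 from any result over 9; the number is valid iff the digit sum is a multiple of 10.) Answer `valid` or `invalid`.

valid

From the right, keep odd positions and double even positions (subtract 9 from any doubled value over 9):
  doubled (positions 2,4,...): 1 8 3 5 9 7 7 → sum 40
  kept (positions 1,3,...): 5 4 7 9 3 4 8 → sum 40
Total = 80.
80 mod 10 = 0, so the number is valid.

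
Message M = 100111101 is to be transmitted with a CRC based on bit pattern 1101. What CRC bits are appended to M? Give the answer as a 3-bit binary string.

Append 3 zeros: 100111101000. Divide by 1101 (XOR where the leading bit is 1):
  pos 0: 1001 XOR 1101 = 0100
  pos 1: 1001 XOR 1101 = 0100
  pos 2: 1001 XOR 1101 = 0100
  pos 3: 1001 XOR 1101 = 0100
  pos 4: 1000 XOR 1101 = 0101
  pos 5: 1011 XOR 1101 = 0110
  pos 6: 1100 XOR 1101 = 0001
Remainder (last 3 bits) = 100. This is the CRC / FCS.

100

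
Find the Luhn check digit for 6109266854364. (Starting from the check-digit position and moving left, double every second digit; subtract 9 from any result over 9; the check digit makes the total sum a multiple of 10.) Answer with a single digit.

Partial digits right→left: 4 6 3 4 5 8 6 6 2 9 0 1 6
Double every second digit counting from the check-digit position (so the 1st, 3rd, 5th, ... of the partial from the right).
  doubled (with −9 where >9): 8 6 1 3 4 0 3 → sum 25
  kept as-is: 6 4 8 6 9 1 → sum 34
Total = 25 + 34 = 59.
Check digit = (10 − (59 mod 10)) mod 10 = 1.

1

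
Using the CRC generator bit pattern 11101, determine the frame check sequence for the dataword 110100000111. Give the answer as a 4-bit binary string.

Append 4 zeros: 1101000001110000. Divide by 11101 (XOR where the leading bit is 1):
  pos 0: 11010 XOR 11101 = 00111
  pos 2: 11100 XOR 11101 = 00001
  pos 6: 10011 XOR 11101 = 01110
  pos 7: 11101 XOR 11101 = 00000
Remainder (last 4 bits) = 0000. This is the CRC / FCS.

0000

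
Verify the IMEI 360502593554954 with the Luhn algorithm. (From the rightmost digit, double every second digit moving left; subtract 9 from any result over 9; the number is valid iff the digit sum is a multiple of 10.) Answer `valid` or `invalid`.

From the right, keep odd positions and double even positions (subtract 9 from any doubled value over 9):
  doubled (positions 2,4,...): 1 8 1 9 4 1 3 → sum 27
  kept (positions 1,3,...): 4 9 5 3 5 0 0 3 → sum 29
Total = 56.
56 mod 10 = 6, so the number is invalid.

invalid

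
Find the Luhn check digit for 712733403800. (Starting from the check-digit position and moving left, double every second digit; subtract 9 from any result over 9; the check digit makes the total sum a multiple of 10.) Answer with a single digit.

Partial digits right→left: 0 0 8 3 0 4 3 3 7 2 1 7
Double every second digit counting from the check-digit position (so the 1st, 3rd, 5th, ... of the partial from the right).
  doubled (with −9 where >9): 0 7 0 6 5 2 → sum 20
  kept as-is: 0 3 4 3 2 7 → sum 19
Total = 20 + 19 = 39.
Check digit = (10 − (39 mod 10)) mod 10 = 1.

1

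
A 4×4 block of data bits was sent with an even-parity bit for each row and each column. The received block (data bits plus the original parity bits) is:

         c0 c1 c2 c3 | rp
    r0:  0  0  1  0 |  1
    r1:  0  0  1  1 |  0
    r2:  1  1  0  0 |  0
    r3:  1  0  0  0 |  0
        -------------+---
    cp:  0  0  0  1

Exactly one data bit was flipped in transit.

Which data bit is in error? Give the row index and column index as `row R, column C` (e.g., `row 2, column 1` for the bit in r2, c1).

Recompute each row's even parity and compare to rp:
  r0: data parity 1, sent rp 1 → ok
  r1: data parity 0, sent rp 0 → ok
  r2: data parity 0, sent rp 0 → ok
  r3: data parity 1, sent rp 0 → mismatch
Recompute each column's even parity and compare to cp:
  c0: data parity 0, sent cp 0 → ok
  c1: data parity 1, sent cp 0 → mismatch
  c2: data parity 0, sent cp 0 → ok
  c3: data parity 1, sent cp 1 → ok
Exactly one row (r3) and one column (c1) fail → the flipped bit is at their intersection.

row 3, column 1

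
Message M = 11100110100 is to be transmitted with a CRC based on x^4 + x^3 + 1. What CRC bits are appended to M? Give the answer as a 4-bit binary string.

Append 4 zeros: 111001101000000. Divide by 11001 (XOR where the leading bit is 1):
  pos 0: 11100 XOR 11001 = 00101
  pos 2: 10111 XOR 11001 = 01110
  pos 3: 11100 XOR 11001 = 00101
  pos 5: 10110 XOR 11001 = 01111
  pos 6: 11110 XOR 11001 = 00111
  pos 8: 11100 XOR 11001 = 00101
  pos 10: 10100 XOR 11001 = 01101
Remainder (last 4 bits) = 1101. This is the CRC / FCS.

1101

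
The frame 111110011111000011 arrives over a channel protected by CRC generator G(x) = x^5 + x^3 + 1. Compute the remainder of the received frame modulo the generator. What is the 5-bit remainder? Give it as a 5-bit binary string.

Modulo-2 division of 111110011111000011 by 101001:
  pos 0: 111110 XOR 101001 = 010111
  pos 1: 101110 XOR 101001 = 000111
  pos 4: 111111 XOR 101001 = 010110
  pos 5: 101101 XOR 101001 = 000100
  pos 8: 100100 XOR 101001 = 001101
  pos 10: 110100 XOR 101001 = 011101
  pos 11: 111011 XOR 101001 = 010010
  pos 12: 100101 XOR 101001 = 001100
Remainder = 01100 (nonzero — an error is detected).

01100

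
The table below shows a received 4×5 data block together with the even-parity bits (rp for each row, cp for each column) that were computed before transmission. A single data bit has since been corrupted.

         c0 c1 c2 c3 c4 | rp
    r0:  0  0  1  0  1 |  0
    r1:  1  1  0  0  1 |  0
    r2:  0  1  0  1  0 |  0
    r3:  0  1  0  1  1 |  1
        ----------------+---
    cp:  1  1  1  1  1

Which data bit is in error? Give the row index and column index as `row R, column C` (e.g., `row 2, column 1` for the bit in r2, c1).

row 1, column 3

Recompute each row's even parity and compare to rp:
  r0: data parity 0, sent rp 0 → ok
  r1: data parity 1, sent rp 0 → mismatch
  r2: data parity 0, sent rp 0 → ok
  r3: data parity 1, sent rp 1 → ok
Recompute each column's even parity and compare to cp:
  c0: data parity 1, sent cp 1 → ok
  c1: data parity 1, sent cp 1 → ok
  c2: data parity 1, sent cp 1 → ok
  c3: data parity 0, sent cp 1 → mismatch
  c4: data parity 1, sent cp 1 → ok
Exactly one row (r1) and one column (c3) fail → the flipped bit is at their intersection.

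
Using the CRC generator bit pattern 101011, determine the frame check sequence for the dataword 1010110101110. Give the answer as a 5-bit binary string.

Append 5 zeros: 101011010111000000. Divide by 101011 (XOR where the leading bit is 1):
  pos 0: 101011 XOR 101011 = 000000
  pos 7: 101110 XOR 101011 = 000101
  pos 10: 101000 XOR 101011 = 000011
Remainder (last 5 bits) = 01100. This is the CRC / FCS.

01100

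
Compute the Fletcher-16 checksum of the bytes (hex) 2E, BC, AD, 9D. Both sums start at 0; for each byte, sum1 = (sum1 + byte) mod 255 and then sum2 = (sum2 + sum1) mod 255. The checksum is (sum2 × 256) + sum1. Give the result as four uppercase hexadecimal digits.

Running sums (mod 255):
  after byte 0 (2E): sum1=46, sum2=46
  after byte 1 (BC): sum1=234, sum2=25
  after byte 2 (AD): sum1=152, sum2=177
  after byte 3 (9D): sum1=54, sum2=231
Checksum = sum2·256 + sum1 = 231·256 + 54 = 59190 = 0xE736.

E736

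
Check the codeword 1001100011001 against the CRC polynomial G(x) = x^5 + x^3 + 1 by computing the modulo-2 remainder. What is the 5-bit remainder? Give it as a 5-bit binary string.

00000

Modulo-2 division of 1001100011001 by 101001:
  pos 0: 100110 XOR 101001 = 001111
  pos 2: 111100 XOR 101001 = 010101
  pos 3: 101011 XOR 101001 = 000010
  pos 7: 101001 XOR 101001 = 000000
Remainder = 00000 (zero — the frame passes the CRC check).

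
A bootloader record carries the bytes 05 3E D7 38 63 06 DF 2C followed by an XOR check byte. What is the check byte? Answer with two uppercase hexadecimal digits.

42

XOR the bytes together:
  start with 0x05
  0x05 ⊕ 0x3E = 0x3B
  0x3B ⊕ 0xD7 = 0xEC
  0xEC ⊕ 0x38 = 0xD4
  0xD4 ⊕ 0x63 = 0xB7
  0xB7 ⊕ 0x06 = 0xB1
  0xB1 ⊕ 0xDF = 0x6E
  0x6E ⊕ 0x2C = 0x42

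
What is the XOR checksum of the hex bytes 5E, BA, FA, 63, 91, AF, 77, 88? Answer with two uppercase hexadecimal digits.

BC

XOR the bytes together:
  start with 0x5E
  0x5E ⊕ 0xBA = 0xE4
  0xE4 ⊕ 0xFA = 0x1E
  0x1E ⊕ 0x63 = 0x7D
  0x7D ⊕ 0x91 = 0xEC
  0xEC ⊕ 0xAF = 0x43
  0x43 ⊕ 0x77 = 0x34
  0x34 ⊕ 0x88 = 0xBC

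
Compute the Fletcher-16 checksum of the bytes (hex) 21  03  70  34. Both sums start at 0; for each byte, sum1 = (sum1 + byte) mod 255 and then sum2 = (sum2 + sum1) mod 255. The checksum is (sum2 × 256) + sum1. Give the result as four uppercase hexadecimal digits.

A2C8

Running sums (mod 255):
  after byte 0 (21): sum1=33, sum2=33
  after byte 1 (03): sum1=36, sum2=69
  after byte 2 (70): sum1=148, sum2=217
  after byte 3 (34): sum1=200, sum2=162
Checksum = sum2·256 + sum1 = 162·256 + 200 = 41672 = 0xA2C8.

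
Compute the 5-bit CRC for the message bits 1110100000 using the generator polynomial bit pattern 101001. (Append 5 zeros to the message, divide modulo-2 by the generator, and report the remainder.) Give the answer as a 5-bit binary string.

Append 5 zeros: 111010000000000. Divide by 101001 (XOR where the leading bit is 1):
  pos 0: 111010 XOR 101001 = 010011
  pos 1: 100110 XOR 101001 = 001111
  pos 3: 111100 XOR 101001 = 010101
  pos 4: 101010 XOR 101001 = 000011
  pos 8: 110000 XOR 101001 = 011001
  pos 9: 110010 XOR 101001 = 011011
Remainder (last 5 bits) = 11011. This is the CRC / FCS.

11011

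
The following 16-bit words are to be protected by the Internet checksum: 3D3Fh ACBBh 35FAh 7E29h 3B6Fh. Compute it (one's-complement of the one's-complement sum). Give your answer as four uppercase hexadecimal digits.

2672

One's-complement addition (fold any carry out of bit 15 back into bit 0):
  0x3D3F + 0xACBB = 0x0E9FA
  0xE9FA + 0x35FA = 0x11FF4 → wrap carry → 0x1FF5
  0x1FF5 + 0x7E29 = 0x09E1E
  0x9E1E + 0x3B6F = 0x0D98D
One's-complement sum = 0xD98D.
Checksum = ~0xD98D & 0xFFFF = 0x2672.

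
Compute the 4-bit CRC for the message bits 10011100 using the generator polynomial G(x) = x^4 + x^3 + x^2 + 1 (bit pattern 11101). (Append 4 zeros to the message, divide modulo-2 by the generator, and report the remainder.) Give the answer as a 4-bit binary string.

0000

Append 4 zeros: 100111000000. Divide by 11101 (XOR where the leading bit is 1):
  pos 0: 10011 XOR 11101 = 01110
  pos 1: 11101 XOR 11101 = 00000
Remainder (last 4 bits) = 0000. This is the CRC / FCS.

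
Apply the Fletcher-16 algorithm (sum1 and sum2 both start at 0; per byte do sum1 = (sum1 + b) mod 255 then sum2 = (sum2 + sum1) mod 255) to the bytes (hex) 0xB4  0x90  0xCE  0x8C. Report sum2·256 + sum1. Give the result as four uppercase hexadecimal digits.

Running sums (mod 255):
  after byte 0 (0xB4): sum1=180, sum2=180
  after byte 1 (0x90): sum1=69, sum2=249
  after byte 2 (0xCE): sum1=20, sum2=14
  after byte 3 (0x8C): sum1=160, sum2=174
Checksum = sum2·256 + sum1 = 174·256 + 160 = 44704 = 0xAEA0.

AEA0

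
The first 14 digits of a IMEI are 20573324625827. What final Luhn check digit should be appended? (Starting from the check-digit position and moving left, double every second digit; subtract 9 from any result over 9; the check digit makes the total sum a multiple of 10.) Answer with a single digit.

0

Partial digits right→left: 7 2 8 5 2 6 4 2 3 3 7 5 0 2
Double every second digit counting from the check-digit position (so the 1st, 3rd, 5th, ... of the partial from the right).
  doubled (with −9 where >9): 5 7 4 8 6 5 0 → sum 35
  kept as-is: 2 5 6 2 3 5 2 → sum 25
Total = 35 + 25 = 60.
Check digit = (10 − (60 mod 10)) mod 10 = 0.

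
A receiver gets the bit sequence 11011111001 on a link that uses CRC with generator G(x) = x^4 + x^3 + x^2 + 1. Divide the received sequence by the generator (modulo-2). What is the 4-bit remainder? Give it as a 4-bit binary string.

0000

Modulo-2 division of 11011111001 by 11101:
  pos 0: 11011 XOR 11101 = 00110
  pos 2: 11011 XOR 11101 = 00110
  pos 4: 11010 XOR 11101 = 00111
  pos 6: 11101 XOR 11101 = 00000
Remainder = 0000 (zero — the frame passes the CRC check).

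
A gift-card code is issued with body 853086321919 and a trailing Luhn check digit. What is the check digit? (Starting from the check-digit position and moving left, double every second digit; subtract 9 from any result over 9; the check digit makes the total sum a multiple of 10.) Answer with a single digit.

0

Partial digits right→left: 9 1 9 1 2 3 6 8 0 3 5 8
Double every second digit counting from the check-digit position (so the 1st, 3rd, 5th, ... of the partial from the right).
  doubled (with −9 where >9): 9 9 4 3 0 1 → sum 26
  kept as-is: 1 1 3 8 3 8 → sum 24
Total = 26 + 24 = 50.
Check digit = (10 − (50 mod 10)) mod 10 = 0.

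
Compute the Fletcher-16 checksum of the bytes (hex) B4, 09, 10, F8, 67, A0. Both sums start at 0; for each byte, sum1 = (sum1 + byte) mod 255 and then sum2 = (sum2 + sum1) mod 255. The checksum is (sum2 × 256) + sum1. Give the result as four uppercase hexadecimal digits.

Running sums (mod 255):
  after byte 0 (B4): sum1=180, sum2=180
  after byte 1 (09): sum1=189, sum2=114
  after byte 2 (10): sum1=205, sum2=64
  after byte 3 (F8): sum1=198, sum2=7
  after byte 4 (67): sum1=46, sum2=53
  after byte 5 (A0): sum1=206, sum2=4
Checksum = sum2·256 + sum1 = 4·256 + 206 = 1230 = 0x04CE.

04CE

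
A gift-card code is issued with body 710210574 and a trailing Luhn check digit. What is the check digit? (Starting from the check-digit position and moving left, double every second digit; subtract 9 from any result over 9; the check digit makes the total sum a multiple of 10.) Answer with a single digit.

Partial digits right→left: 4 7 5 0 1 2 0 1 7
Double every second digit counting from the check-digit position (so the 1st, 3rd, 5th, ... of the partial from the right).
  doubled (with −9 where >9): 8 1 2 0 5 → sum 16
  kept as-is: 7 0 2 1 → sum 10
Total = 16 + 10 = 26.
Check digit = (10 − (26 mod 10)) mod 10 = 4.

4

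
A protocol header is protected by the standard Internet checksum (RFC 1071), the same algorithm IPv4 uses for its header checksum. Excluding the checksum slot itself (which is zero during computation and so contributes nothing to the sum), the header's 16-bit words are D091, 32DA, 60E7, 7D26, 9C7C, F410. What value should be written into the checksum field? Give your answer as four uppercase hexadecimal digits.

One's-complement addition (fold any carry out of bit 15 back into bit 0):
  0xD091 + 0x32DA = 0x1036B → wrap carry → 0x036C
  0x036C + 0x60E7 = 0x06453
  0x6453 + 0x7D26 = 0x0E179
  0xE179 + 0x9C7C = 0x17DF5 → wrap carry → 0x7DF6
  0x7DF6 + 0xF410 = 0x17206 → wrap carry → 0x7207
One's-complement sum = 0x7207.
Checksum = ~0x7207 & 0xFFFF = 0x8DF8.

8DF8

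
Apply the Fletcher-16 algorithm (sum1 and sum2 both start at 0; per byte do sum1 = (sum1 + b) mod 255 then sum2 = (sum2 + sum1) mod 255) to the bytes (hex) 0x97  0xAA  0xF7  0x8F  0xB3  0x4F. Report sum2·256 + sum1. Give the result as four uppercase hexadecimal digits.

28CC

Running sums (mod 255):
  after byte 0 (0x97): sum1=151, sum2=151
  after byte 1 (0xAA): sum1=66, sum2=217
  after byte 2 (0xF7): sum1=58, sum2=20
  after byte 3 (0x8F): sum1=201, sum2=221
  after byte 4 (0xB3): sum1=125, sum2=91
  after byte 5 (0x4F): sum1=204, sum2=40
Checksum = sum2·256 + sum1 = 40·256 + 204 = 10444 = 0x28CC.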